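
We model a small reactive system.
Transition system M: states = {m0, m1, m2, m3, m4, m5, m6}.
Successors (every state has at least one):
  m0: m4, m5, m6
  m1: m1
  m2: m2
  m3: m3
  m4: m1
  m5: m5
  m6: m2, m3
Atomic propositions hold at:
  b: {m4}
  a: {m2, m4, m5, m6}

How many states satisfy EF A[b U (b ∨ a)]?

Sat(b ∨ a) = {m2, m4, m5, m6}
A[b U (b ∨ a)]: least fixpoint, start Z0 = Sat((b ∨ a)) = {m2, m4, m5, m6}, add states in Sat(b) with every successor in Z. Already a fixed point.
Sat(A[b U (b ∨ a)]) = {m2, m4, m5, m6}
EF A[b U (b ∨ a)]: least fixpoint, start Z0 = {m2, m4, m5, m6}, add states with some successor in Z. Z1 = {m0, m2, m4, m5, m6}; fixed.
Sat(EF A[b U (b ∨ a)]) = {m0, m2, m4, m5, m6}
|Sat(EF A[b U (b ∨ a)])| = |{m0, m2, m4, m5, m6}| = 5.

5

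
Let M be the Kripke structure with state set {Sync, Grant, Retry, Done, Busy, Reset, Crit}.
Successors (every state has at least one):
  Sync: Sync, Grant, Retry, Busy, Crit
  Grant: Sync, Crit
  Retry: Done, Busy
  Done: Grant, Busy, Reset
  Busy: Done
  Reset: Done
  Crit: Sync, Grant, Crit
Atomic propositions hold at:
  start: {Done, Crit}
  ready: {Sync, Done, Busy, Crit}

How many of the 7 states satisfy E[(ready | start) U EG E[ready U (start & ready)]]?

Sat(ready | start) = {Sync, Done, Busy, Crit}
Sat(start & ready) = {Done, Crit}
E[ready U (start & ready)]: least fixpoint, start Z0 = Sat((start & ready)) = {Done, Crit}, add states in Sat(ready) with some successor in Z. Z1 = {Sync, Done, Busy, Crit}; fixed.
Sat(E[ready U (start & ready)]) = {Sync, Done, Busy, Crit}
EG E[ready U (start & ready)]: greatest fixpoint, start Z0 = {Sync, Done, Busy, Crit}, keep only states in Sat with some successor in Z. Already a fixed point.
Sat(EG E[ready U (start & ready)]) = {Sync, Done, Busy, Crit}
E[(ready | start) U EG E[ready U (start & ready)]]: least fixpoint, start Z0 = Sat(EG E[ready U (start & ready)]) = {Sync, Done, Busy, Crit}, add states in Sat(ready | start) with some successor in Z. Already a fixed point.
Sat(E[(ready | start) U EG E[ready U (start & ready)]]) = {Sync, Done, Busy, Crit}
|Sat(E[(ready | start) U EG E[ready U (start & ready)]])| = |{Sync, Done, Busy, Crit}| = 4.

4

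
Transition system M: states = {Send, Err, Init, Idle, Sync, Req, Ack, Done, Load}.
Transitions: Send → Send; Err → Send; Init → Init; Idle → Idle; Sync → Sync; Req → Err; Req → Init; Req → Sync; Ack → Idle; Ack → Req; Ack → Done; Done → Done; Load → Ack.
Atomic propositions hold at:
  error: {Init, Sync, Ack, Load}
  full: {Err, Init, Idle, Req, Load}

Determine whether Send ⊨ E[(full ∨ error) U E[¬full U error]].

Sat(full ∨ error) = {Err, Init, Idle, Sync, Req, Ack, Load}
Sat(¬full) = {Send, Sync, Ack, Done}
E[¬full U error]: least fixpoint, start Z0 = Sat(error) = {Init, Sync, Ack, Load}, add states in Sat(¬full) with some successor in Z. Already a fixed point.
Sat(E[¬full U error]) = {Init, Sync, Ack, Load}
E[(full ∨ error) U E[¬full U error]]: least fixpoint, start Z0 = Sat(E[¬full U error]) = {Init, Sync, Ack, Load}, add states in Sat(full ∨ error) with some successor in Z. Z1 = {Init, Sync, Req, Ack, Load}; fixed.
Sat(E[(full ∨ error) U E[¬full U error]]) = {Init, Sync, Req, Ack, Load}
Send ∉ Sat(E[(full ∨ error) U E[¬full U error]]) = {Init, Sync, Req, Ack, Load}, so the formula does not hold at Send.

No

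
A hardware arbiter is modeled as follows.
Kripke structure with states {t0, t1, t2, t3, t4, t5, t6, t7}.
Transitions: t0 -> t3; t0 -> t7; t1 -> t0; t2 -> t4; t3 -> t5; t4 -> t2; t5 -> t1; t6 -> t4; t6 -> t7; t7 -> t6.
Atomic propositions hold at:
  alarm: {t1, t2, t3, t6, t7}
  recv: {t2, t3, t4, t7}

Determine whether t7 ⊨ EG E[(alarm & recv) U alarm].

Sat(alarm & recv) = {t2, t3, t7}
E[(alarm & recv) U alarm]: least fixpoint, start Z0 = Sat(alarm) = {t1, t2, t3, t6, t7}, add states in Sat(alarm & recv) with some successor in Z. Already a fixed point.
Sat(E[(alarm & recv) U alarm]) = {t1, t2, t3, t6, t7}
EG E[(alarm & recv) U alarm]: greatest fixpoint, start Z0 = {t1, t2, t3, t6, t7}, keep only states in Sat with some successor in Z. Z1 = {t6, t7}; fixed.
Sat(EG E[(alarm & recv) U alarm]) = {t6, t7}
t7 ∈ Sat(EG E[(alarm & recv) U alarm]) = {t6, t7}, so the formula holds at t7.

Yes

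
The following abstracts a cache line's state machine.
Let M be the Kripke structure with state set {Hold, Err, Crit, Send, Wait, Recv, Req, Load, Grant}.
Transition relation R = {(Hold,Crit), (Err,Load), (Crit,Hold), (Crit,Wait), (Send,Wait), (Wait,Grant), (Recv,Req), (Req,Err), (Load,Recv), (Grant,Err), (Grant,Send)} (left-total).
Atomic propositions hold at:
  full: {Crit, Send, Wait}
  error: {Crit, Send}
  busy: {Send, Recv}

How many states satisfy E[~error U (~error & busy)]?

Sat(~error) = {Hold, Err, Wait, Recv, Req, Load, Grant}
Sat(~error & busy) = {Recv}
E[~error U (~error & busy)]: least fixpoint, start Z0 = Sat((~error & busy)) = {Recv}, add states in Sat(~error) with some successor in Z. Z1 = {Recv, Load}; Z2 = {Err, Recv, Load}; Z3 = {Err, Recv, Req, Load, Grant}; Z4 = {Err, Wait, Recv, Req, Load, Grant}; fixed.
Sat(E[~error U (~error & busy)]) = {Err, Wait, Recv, Req, Load, Grant}
|Sat(E[~error U (~error & busy)])| = |{Err, Wait, Recv, Req, Load, Grant}| = 6.

6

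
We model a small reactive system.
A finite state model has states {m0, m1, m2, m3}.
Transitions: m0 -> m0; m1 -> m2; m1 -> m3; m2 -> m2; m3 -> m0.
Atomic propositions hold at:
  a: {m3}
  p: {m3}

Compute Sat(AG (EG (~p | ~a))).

Sat(~p) = {m0, m1, m2}
Sat(~a) = {m0, m1, m2}
Sat(~p | ~a) = {m0, m1, m2}
EG (~p | ~a): greatest fixpoint, start Z0 = {m0, m1, m2}, keep only states in Sat with some successor in Z. Already a fixed point.
Sat(EG (~p | ~a)) = {m0, m1, m2}
AG (EG (~p | ~a)): greatest fixpoint, start Z0 = {m0, m1, m2}, keep only states in Sat with every successor in Z. Z1 = {m0, m2}; fixed.
Sat(AG (EG (~p | ~a))) = {m0, m2}

{m0, m2}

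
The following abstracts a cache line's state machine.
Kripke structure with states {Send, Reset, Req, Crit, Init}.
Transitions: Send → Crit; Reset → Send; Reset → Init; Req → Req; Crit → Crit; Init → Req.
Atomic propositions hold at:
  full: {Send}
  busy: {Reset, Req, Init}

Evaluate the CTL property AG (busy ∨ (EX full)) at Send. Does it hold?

No

Sat(EX full) = {s : some successor in {Send}} = {Reset}
Sat(busy ∨ (EX full)) = {Reset, Req, Init}
AG (busy ∨ (EX full)): greatest fixpoint, start Z0 = {Reset, Req, Init}, keep only states in Sat with every successor in Z. Z1 = {Req, Init}; fixed.
Sat(AG (busy ∨ (EX full))) = {Req, Init}
Send ∉ Sat(AG (busy ∨ (EX full))) = {Req, Init}, so the formula does not hold at Send.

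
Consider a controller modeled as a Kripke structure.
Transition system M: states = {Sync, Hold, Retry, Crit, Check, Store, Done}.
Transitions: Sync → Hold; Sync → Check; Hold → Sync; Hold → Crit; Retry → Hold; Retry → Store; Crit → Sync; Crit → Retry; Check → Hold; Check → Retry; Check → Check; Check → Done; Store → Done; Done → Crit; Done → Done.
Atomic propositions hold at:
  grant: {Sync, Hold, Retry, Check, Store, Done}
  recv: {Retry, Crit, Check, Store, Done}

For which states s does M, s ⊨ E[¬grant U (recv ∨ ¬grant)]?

Sat(¬grant) = {Crit}
Sat(recv ∨ ¬grant) = {Retry, Crit, Check, Store, Done}
E[¬grant U (recv ∨ ¬grant)]: least fixpoint, start Z0 = Sat((recv ∨ ¬grant)) = {Retry, Crit, Check, Store, Done}, add states in Sat(¬grant) with some successor in Z. Already a fixed point.
Sat(E[¬grant U (recv ∨ ¬grant)]) = {Retry, Crit, Check, Store, Done}

{Retry, Crit, Check, Store, Done}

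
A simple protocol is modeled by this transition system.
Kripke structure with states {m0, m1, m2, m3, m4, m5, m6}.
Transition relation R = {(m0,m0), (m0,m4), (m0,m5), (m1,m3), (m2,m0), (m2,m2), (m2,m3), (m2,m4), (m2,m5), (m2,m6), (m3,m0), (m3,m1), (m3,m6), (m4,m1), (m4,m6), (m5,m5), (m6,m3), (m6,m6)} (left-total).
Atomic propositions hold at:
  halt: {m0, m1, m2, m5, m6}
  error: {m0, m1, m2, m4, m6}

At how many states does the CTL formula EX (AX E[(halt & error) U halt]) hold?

5

Sat(halt & error) = {m0, m1, m2, m6}
E[(halt & error) U halt]: least fixpoint, start Z0 = Sat(halt) = {m0, m1, m2, m5, m6}, add states in Sat(halt & error) with some successor in Z. Already a fixed point.
Sat(E[(halt & error) U halt]) = {m0, m1, m2, m5, m6}
Sat(AX E[(halt & error) U halt]) = {s : every successor in {m0, m1, m2, m5, m6}} = {m3, m4, m5}
Sat(EX (AX E[(halt & error) U halt])) = {s : some successor in {m3, m4, m5}} = {m0, m1, m2, m5, m6}
|Sat(EX (AX E[(halt & error) U halt]))| = |{m0, m1, m2, m5, m6}| = 5.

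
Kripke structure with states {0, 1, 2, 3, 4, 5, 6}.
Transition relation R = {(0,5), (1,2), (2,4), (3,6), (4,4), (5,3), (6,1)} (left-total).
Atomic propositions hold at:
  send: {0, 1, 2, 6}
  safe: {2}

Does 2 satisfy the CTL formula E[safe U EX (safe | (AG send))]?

No

AG send: greatest fixpoint, start Z0 = {0, 1, 2, 6}, keep only states in Sat with every successor in Z. Z1 = {1, 6}; Z2 = {6}; Z3 = ∅; fixed.
Sat(AG send) = ∅
Sat(safe | (AG send)) = {2}
Sat(EX (safe | (AG send))) = {s : some successor in {2}} = {1}
E[safe U EX (safe | (AG send))]: least fixpoint, start Z0 = Sat(EX (safe | (AG send))) = {1}, add states in Sat(safe) with some successor in Z. Already a fixed point.
Sat(E[safe U EX (safe | (AG send))]) = {1}
2 ∉ Sat(E[safe U EX (safe | (AG send))]) = {1}, so the formula does not hold at 2.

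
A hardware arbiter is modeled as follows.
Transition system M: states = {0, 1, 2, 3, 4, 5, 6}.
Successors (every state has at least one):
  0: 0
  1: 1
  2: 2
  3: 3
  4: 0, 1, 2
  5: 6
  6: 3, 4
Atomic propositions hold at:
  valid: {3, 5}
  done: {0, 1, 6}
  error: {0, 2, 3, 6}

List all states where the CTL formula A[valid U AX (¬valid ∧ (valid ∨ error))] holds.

Sat(¬valid) = {0, 1, 2, 4, 6}
Sat(valid ∨ error) = {0, 2, 3, 5, 6}
Sat(¬valid ∧ (valid ∨ error)) = {0, 2, 6}
Sat(AX (¬valid ∧ (valid ∨ error))) = {s : every successor in {0, 2, 6}} = {0, 2, 5}
A[valid U AX (¬valid ∧ (valid ∨ error))]: least fixpoint, start Z0 = Sat(AX (¬valid ∧ (valid ∨ error))) = {0, 2, 5}, add states in Sat(valid) with every successor in Z. Already a fixed point.
Sat(A[valid U AX (¬valid ∧ (valid ∨ error))]) = {0, 2, 5}

{0, 2, 5}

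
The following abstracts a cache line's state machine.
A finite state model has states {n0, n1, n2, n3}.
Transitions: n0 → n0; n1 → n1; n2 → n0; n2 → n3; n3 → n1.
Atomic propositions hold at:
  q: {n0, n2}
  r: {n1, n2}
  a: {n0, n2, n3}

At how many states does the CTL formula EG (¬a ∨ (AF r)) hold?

Sat(¬a) = {n1}
AF r: least fixpoint, start Z0 = {n1, n2}, add states with every successor in Z. Z1 = {n1, n2, n3}; fixed.
Sat(AF r) = {n1, n2, n3}
Sat(¬a ∨ (AF r)) = {n1, n2, n3}
EG (¬a ∨ (AF r)): greatest fixpoint, start Z0 = {n1, n2, n3}, keep only states in Sat with some successor in Z. Already a fixed point.
Sat(EG (¬a ∨ (AF r))) = {n1, n2, n3}
|Sat(EG (¬a ∨ (AF r)))| = |{n1, n2, n3}| = 3.

3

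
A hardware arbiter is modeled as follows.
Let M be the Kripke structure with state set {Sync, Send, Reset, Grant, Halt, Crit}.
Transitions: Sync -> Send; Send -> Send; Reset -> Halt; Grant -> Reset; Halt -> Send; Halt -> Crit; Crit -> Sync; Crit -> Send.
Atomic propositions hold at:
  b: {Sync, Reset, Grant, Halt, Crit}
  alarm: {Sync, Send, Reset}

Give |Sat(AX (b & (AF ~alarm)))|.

2

Sat(~alarm) = {Grant, Halt, Crit}
AF ~alarm: least fixpoint, start Z0 = {Grant, Halt, Crit}, add states with every successor in Z. Z1 = {Reset, Grant, Halt, Crit}; fixed.
Sat(AF ~alarm) = {Reset, Grant, Halt, Crit}
Sat(b & (AF ~alarm)) = {Reset, Grant, Halt, Crit}
Sat(AX (b & (AF ~alarm))) = {s : every successor in {Reset, Grant, Halt, Crit}} = {Reset, Grant}
|Sat(AX (b & (AF ~alarm)))| = |{Reset, Grant}| = 2.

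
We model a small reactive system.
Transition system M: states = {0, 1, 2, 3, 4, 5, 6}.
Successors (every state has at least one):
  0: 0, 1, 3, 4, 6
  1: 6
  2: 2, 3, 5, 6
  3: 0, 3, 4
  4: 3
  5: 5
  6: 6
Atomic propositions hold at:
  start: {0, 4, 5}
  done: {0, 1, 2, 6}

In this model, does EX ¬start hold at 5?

Sat(¬start) = {1, 2, 3, 6}
Sat(EX ¬start) = {s : some successor in {1, 2, 3, 6}} = {0, 1, 2, 3, 4, 6}
5 ∉ Sat(EX ¬start) = {0, 1, 2, 3, 4, 6}, so the formula does not hold at 5.

No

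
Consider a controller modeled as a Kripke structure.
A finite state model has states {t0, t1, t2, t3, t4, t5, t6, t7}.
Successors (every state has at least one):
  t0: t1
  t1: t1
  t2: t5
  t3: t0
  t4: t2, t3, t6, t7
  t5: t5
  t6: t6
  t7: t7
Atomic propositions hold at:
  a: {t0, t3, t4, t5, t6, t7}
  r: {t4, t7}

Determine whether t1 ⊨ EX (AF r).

No

AF r: least fixpoint, start Z0 = {t4, t7}, add states with every successor in Z. Already a fixed point.
Sat(AF r) = {t4, t7}
Sat(EX (AF r)) = {s : some successor in {t4, t7}} = {t4, t7}
t1 ∉ Sat(EX (AF r)) = {t4, t7}, so the formula does not hold at t1.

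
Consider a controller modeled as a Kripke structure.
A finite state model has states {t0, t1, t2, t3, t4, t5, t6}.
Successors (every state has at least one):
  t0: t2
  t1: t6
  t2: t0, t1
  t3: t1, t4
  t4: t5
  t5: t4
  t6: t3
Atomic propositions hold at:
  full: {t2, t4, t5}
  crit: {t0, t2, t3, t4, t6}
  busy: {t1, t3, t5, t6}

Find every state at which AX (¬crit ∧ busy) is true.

{t4}

Sat(¬crit) = {t1, t5}
Sat(¬crit ∧ busy) = {t1, t5}
Sat(AX (¬crit ∧ busy)) = {s : every successor in {t1, t5}} = {t4}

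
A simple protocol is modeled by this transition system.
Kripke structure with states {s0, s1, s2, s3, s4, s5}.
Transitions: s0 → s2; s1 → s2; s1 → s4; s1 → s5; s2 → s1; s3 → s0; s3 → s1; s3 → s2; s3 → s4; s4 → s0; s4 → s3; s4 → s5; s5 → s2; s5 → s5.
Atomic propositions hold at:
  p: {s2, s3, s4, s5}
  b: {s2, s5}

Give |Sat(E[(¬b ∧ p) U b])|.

4

Sat(¬b) = {s0, s1, s3, s4}
Sat(¬b ∧ p) = {s3, s4}
E[(¬b ∧ p) U b]: least fixpoint, start Z0 = Sat(b) = {s2, s5}, add states in Sat(¬b ∧ p) with some successor in Z. Z1 = {s2, s3, s4, s5}; fixed.
Sat(E[(¬b ∧ p) U b]) = {s2, s3, s4, s5}
|Sat(E[(¬b ∧ p) U b])| = |{s2, s3, s4, s5}| = 4.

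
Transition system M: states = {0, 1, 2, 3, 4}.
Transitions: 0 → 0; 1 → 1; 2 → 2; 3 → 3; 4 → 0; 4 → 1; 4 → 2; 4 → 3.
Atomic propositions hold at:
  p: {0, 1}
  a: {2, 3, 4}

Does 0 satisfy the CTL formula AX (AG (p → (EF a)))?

No

EF a: least fixpoint, start Z0 = {2, 3, 4}, add states with some successor in Z. Already a fixed point.
Sat(EF a) = {2, 3, 4}
Sat(p → (EF a)) = {2, 3, 4}
AG (p → (EF a)): greatest fixpoint, start Z0 = {2, 3, 4}, keep only states in Sat with every successor in Z. Z1 = {2, 3}; fixed.
Sat(AG (p → (EF a))) = {2, 3}
Sat(AX (AG (p → (EF a)))) = {s : every successor in {2, 3}} = {2, 3}
0 ∉ Sat(AX (AG (p → (EF a)))) = {2, 3}, so the formula does not hold at 0.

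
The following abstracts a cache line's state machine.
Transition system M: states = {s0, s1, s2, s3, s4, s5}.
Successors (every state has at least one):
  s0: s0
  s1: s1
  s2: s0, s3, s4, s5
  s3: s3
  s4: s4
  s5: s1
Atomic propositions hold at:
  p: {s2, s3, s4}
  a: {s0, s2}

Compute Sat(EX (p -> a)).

{s0, s1, s2, s5}

Sat(p -> a) = {s0, s1, s2, s5}
Sat(EX (p -> a)) = {s : some successor in {s0, s1, s2, s5}} = {s0, s1, s2, s5}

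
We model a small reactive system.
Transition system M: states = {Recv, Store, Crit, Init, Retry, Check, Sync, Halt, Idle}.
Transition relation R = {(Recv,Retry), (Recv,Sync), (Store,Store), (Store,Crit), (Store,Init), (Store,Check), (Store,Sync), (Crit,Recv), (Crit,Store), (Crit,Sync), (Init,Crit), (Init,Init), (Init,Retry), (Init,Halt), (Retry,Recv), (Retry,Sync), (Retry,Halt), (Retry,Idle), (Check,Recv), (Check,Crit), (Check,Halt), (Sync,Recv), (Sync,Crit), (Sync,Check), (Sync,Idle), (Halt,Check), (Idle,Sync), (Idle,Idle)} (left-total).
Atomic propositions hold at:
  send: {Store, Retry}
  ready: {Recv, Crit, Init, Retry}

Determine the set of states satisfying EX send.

{Recv, Store, Crit, Init}

Sat(EX send) = {s : some successor in {Store, Retry}} = {Recv, Store, Crit, Init}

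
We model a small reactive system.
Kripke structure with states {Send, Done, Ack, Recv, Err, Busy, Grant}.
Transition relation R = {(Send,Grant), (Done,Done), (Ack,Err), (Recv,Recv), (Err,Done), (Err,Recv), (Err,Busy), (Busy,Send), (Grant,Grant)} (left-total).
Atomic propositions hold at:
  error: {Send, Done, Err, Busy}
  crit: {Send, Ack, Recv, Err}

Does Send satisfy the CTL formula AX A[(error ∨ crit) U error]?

No

Sat(error ∨ crit) = {Send, Done, Ack, Recv, Err, Busy}
A[(error ∨ crit) U error]: least fixpoint, start Z0 = Sat(error) = {Send, Done, Err, Busy}, add states in Sat(error ∨ crit) with every successor in Z. Z1 = {Send, Done, Ack, Err, Busy}; fixed.
Sat(A[(error ∨ crit) U error]) = {Send, Done, Ack, Err, Busy}
Sat(AX A[(error ∨ crit) U error]) = {s : every successor in {Send, Done, Ack, Err, Busy}} = {Done, Ack, Busy}
Send ∉ Sat(AX A[(error ∨ crit) U error]) = {Done, Ack, Busy}, so the formula does not hold at Send.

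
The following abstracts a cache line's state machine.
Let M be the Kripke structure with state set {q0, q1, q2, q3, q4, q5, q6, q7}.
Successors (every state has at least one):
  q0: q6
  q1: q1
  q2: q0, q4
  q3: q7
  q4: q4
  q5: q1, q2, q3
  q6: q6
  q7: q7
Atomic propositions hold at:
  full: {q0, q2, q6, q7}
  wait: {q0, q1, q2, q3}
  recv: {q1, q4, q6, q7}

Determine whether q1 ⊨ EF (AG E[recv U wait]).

E[recv U wait]: least fixpoint, start Z0 = Sat(wait) = {q0, q1, q2, q3}, add states in Sat(recv) with some successor in Z. Already a fixed point.
Sat(E[recv U wait]) = {q0, q1, q2, q3}
AG E[recv U wait]: greatest fixpoint, start Z0 = {q0, q1, q2, q3}, keep only states in Sat with every successor in Z. Z1 = {q1}; fixed.
Sat(AG E[recv U wait]) = {q1}
EF (AG E[recv U wait]): least fixpoint, start Z0 = {q1}, add states with some successor in Z. Z1 = {q1, q5}; fixed.
Sat(EF (AG E[recv U wait])) = {q1, q5}
q1 ∈ Sat(EF (AG E[recv U wait])) = {q1, q5}, so the formula holds at q1.

Yes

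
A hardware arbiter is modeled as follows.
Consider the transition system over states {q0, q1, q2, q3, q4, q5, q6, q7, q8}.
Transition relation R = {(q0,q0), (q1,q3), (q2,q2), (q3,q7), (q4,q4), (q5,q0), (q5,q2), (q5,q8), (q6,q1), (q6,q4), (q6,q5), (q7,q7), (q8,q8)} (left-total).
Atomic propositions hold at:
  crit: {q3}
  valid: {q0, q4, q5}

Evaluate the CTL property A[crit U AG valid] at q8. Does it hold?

No

AG valid: greatest fixpoint, start Z0 = {q0, q4, q5}, keep only states in Sat with every successor in Z. Z1 = {q0, q4}; fixed.
Sat(AG valid) = {q0, q4}
A[crit U AG valid]: least fixpoint, start Z0 = Sat(AG valid) = {q0, q4}, add states in Sat(crit) with every successor in Z. Already a fixed point.
Sat(A[crit U AG valid]) = {q0, q4}
q8 ∉ Sat(A[crit U AG valid]) = {q0, q4}, so the formula does not hold at q8.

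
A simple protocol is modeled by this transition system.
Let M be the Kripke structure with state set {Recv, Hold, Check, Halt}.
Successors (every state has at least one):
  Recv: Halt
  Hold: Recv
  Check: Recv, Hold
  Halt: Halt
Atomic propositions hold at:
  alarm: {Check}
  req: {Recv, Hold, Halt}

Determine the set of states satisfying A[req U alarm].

A[req U alarm]: least fixpoint, start Z0 = Sat(alarm) = {Check}, add states in Sat(req) with every successor in Z. Already a fixed point.
Sat(A[req U alarm]) = {Check}

{Check}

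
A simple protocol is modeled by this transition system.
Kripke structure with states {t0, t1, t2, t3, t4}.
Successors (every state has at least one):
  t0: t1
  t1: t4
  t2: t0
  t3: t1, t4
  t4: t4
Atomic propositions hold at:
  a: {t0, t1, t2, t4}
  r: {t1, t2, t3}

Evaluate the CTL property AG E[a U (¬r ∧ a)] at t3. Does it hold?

Sat(¬r) = {t0, t4}
Sat(¬r ∧ a) = {t0, t4}
E[a U (¬r ∧ a)]: least fixpoint, start Z0 = Sat((¬r ∧ a)) = {t0, t4}, add states in Sat(a) with some successor in Z. Z1 = {t0, t1, t2, t4}; fixed.
Sat(E[a U (¬r ∧ a)]) = {t0, t1, t2, t4}
AG E[a U (¬r ∧ a)]: greatest fixpoint, start Z0 = {t0, t1, t2, t4}, keep only states in Sat with every successor in Z. Already a fixed point.
Sat(AG E[a U (¬r ∧ a)]) = {t0, t1, t2, t4}
t3 ∉ Sat(AG E[a U (¬r ∧ a)]) = {t0, t1, t2, t4}, so the formula does not hold at t3.

No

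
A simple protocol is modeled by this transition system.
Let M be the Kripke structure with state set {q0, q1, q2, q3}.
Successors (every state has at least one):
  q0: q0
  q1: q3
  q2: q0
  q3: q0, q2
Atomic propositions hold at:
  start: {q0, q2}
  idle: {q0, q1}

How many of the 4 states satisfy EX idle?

Sat(EX idle) = {s : some successor in {q0, q1}} = {q0, q2, q3}
|Sat(EX idle)| = |{q0, q2, q3}| = 3.

3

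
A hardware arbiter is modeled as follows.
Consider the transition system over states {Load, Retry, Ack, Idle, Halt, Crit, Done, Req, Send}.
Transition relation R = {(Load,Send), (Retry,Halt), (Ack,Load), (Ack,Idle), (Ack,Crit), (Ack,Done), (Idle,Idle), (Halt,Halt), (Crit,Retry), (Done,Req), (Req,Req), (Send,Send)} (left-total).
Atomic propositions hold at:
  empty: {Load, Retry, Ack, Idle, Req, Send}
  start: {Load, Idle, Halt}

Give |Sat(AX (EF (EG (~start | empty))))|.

Sat(~start) = {Retry, Ack, Crit, Done, Req, Send}
Sat(~start | empty) = {Load, Retry, Ack, Idle, Crit, Done, Req, Send}
EG (~start | empty): greatest fixpoint, start Z0 = {Load, Retry, Ack, Idle, Crit, Done, Req, Send}, keep only states in Sat with some successor in Z. Z1 = {Load, Ack, Idle, Crit, Done, Req, Send}; Z2 = {Load, Ack, Idle, Done, Req, Send}; fixed.
Sat(EG (~start | empty)) = {Load, Ack, Idle, Done, Req, Send}
EF (EG (~start | empty)): least fixpoint, start Z0 = {Load, Ack, Idle, Done, Req, Send}, add states with some successor in Z. Already a fixed point.
Sat(EF (EG (~start | empty))) = {Load, Ack, Idle, Done, Req, Send}
Sat(AX (EF (EG (~start | empty)))) = {s : every successor in {Load, Ack, Idle, Done, Req, Send}} = {Load, Idle, Done, Req, Send}
|Sat(AX (EF (EG (~start | empty))))| = |{Load, Idle, Done, Req, Send}| = 5.

5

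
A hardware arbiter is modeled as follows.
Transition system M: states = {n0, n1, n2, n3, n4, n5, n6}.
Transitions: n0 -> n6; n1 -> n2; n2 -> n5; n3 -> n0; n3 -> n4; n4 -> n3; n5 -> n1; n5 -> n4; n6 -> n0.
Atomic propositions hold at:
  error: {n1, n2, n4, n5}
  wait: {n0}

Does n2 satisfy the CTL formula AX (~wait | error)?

Yes

Sat(~wait) = {n1, n2, n3, n4, n5, n6}
Sat(~wait | error) = {n1, n2, n3, n4, n5, n6}
Sat(AX (~wait | error)) = {s : every successor in {n1, n2, n3, n4, n5, n6}} = {n0, n1, n2, n4, n5}
n2 ∈ Sat(AX (~wait | error)) = {n0, n1, n2, n4, n5}, so the formula holds at n2.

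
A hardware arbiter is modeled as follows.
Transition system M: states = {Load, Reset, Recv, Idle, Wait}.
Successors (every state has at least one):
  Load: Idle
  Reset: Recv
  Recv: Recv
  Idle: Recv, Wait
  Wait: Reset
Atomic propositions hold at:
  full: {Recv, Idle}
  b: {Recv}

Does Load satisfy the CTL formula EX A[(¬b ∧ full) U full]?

Yes

Sat(¬b) = {Load, Reset, Idle, Wait}
Sat(¬b ∧ full) = {Idle}
A[(¬b ∧ full) U full]: least fixpoint, start Z0 = Sat(full) = {Recv, Idle}, add states in Sat(¬b ∧ full) with every successor in Z. Already a fixed point.
Sat(A[(¬b ∧ full) U full]) = {Recv, Idle}
Sat(EX A[(¬b ∧ full) U full]) = {s : some successor in {Recv, Idle}} = {Load, Reset, Recv, Idle}
Load ∈ Sat(EX A[(¬b ∧ full) U full]) = {Load, Reset, Recv, Idle}, so the formula holds at Load.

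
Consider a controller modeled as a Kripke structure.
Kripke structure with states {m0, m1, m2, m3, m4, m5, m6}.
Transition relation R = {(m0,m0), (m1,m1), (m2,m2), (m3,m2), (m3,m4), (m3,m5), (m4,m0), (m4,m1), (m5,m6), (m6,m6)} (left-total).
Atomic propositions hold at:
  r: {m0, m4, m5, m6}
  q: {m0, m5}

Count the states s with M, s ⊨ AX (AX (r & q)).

Sat(r & q) = {m0, m5}
Sat(AX (r & q)) = {s : every successor in {m0, m5}} = {m0}
Sat(AX (AX (r & q))) = {s : every successor in {m0}} = {m0}
|Sat(AX (AX (r & q)))| = |{m0}| = 1.

1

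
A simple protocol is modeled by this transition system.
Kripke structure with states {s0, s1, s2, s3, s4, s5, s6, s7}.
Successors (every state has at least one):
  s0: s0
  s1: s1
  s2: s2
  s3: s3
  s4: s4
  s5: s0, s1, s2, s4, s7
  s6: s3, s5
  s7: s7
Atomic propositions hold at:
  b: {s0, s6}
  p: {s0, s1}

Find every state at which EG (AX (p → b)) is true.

Sat(p → b) = {s0, s2, s3, s4, s5, s6, s7}
Sat(AX (p → b)) = {s : every successor in {s0, s2, s3, s4, s5, s6, s7}} = {s0, s2, s3, s4, s6, s7}
EG (AX (p → b)): greatest fixpoint, start Z0 = {s0, s2, s3, s4, s6, s7}, keep only states in Sat with some successor in Z. Already a fixed point.
Sat(EG (AX (p → b))) = {s0, s2, s3, s4, s6, s7}

{s0, s2, s3, s4, s6, s7}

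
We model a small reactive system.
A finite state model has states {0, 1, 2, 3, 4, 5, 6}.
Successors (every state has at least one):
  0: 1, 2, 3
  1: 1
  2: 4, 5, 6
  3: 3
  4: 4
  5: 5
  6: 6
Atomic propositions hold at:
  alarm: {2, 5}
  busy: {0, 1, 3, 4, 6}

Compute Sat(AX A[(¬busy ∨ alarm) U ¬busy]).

Sat(¬busy) = {2, 5}
Sat(¬busy ∨ alarm) = {2, 5}
A[(¬busy ∨ alarm) U ¬busy]: least fixpoint, start Z0 = Sat(¬busy) = {2, 5}, add states in Sat(¬busy ∨ alarm) with every successor in Z. Already a fixed point.
Sat(A[(¬busy ∨ alarm) U ¬busy]) = {2, 5}
Sat(AX A[(¬busy ∨ alarm) U ¬busy]) = {s : every successor in {2, 5}} = {5}

{5}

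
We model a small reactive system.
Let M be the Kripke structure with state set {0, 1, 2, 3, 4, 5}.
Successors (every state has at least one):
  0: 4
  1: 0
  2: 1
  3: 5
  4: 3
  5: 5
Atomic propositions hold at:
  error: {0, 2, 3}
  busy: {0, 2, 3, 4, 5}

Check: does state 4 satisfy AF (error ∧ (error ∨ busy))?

Yes

Sat(error ∨ busy) = {0, 2, 3, 4, 5}
Sat(error ∧ (error ∨ busy)) = {0, 2, 3}
AF (error ∧ (error ∨ busy)): least fixpoint, start Z0 = {0, 2, 3}, add states with every successor in Z. Z1 = {0, 1, 2, 3, 4}; fixed.
Sat(AF (error ∧ (error ∨ busy))) = {0, 1, 2, 3, 4}
4 ∈ Sat(AF (error ∧ (error ∨ busy))) = {0, 1, 2, 3, 4}, so the formula holds at 4.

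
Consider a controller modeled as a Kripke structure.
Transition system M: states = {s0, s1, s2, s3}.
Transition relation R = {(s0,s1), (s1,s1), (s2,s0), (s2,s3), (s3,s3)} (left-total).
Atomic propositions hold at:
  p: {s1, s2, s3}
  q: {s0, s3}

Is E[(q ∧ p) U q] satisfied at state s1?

No

Sat(q ∧ p) = {s3}
E[(q ∧ p) U q]: least fixpoint, start Z0 = Sat(q) = {s0, s3}, add states in Sat(q ∧ p) with some successor in Z. Already a fixed point.
Sat(E[(q ∧ p) U q]) = {s0, s3}
s1 ∉ Sat(E[(q ∧ p) U q]) = {s0, s3}, so the formula does not hold at s1.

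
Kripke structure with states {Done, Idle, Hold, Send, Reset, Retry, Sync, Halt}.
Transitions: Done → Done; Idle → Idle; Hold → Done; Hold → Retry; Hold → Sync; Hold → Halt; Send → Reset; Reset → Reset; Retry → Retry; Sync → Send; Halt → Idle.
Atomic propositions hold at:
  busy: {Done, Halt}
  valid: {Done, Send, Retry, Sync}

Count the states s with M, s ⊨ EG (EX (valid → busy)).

Sat(valid → busy) = {Done, Idle, Hold, Reset, Halt}
Sat(EX (valid → busy)) = {s : some successor in {Done, Idle, Hold, Reset, Halt}} = {Done, Idle, Hold, Send, Reset, Halt}
EG (EX (valid → busy)): greatest fixpoint, start Z0 = {Done, Idle, Hold, Send, Reset, Halt}, keep only states in Sat with some successor in Z. Already a fixed point.
Sat(EG (EX (valid → busy))) = {Done, Idle, Hold, Send, Reset, Halt}
|Sat(EG (EX (valid → busy)))| = |{Done, Idle, Hold, Send, Reset, Halt}| = 6.

6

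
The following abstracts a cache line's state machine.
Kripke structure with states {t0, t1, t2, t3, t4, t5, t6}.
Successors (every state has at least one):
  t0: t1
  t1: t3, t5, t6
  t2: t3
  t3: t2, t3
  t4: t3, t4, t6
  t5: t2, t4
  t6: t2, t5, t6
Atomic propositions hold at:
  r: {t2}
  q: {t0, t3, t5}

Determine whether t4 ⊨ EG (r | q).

No

Sat(r | q) = {t0, t2, t3, t5}
EG (r | q): greatest fixpoint, start Z0 = {t0, t2, t3, t5}, keep only states in Sat with some successor in Z. Z1 = {t2, t3, t5}; fixed.
Sat(EG (r | q)) = {t2, t3, t5}
t4 ∉ Sat(EG (r | q)) = {t2, t3, t5}, so the formula does not hold at t4.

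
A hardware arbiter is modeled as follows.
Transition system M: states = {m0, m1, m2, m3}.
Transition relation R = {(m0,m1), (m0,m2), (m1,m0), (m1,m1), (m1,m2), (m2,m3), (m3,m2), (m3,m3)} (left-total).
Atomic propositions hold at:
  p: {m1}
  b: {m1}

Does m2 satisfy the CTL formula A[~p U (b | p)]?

Sat(~p) = {m0, m2, m3}
Sat(b | p) = {m1}
A[~p U (b | p)]: least fixpoint, start Z0 = Sat((b | p)) = {m1}, add states in Sat(~p) with every successor in Z. Already a fixed point.
Sat(A[~p U (b | p)]) = {m1}
m2 ∉ Sat(A[~p U (b | p)]) = {m1}, so the formula does not hold at m2.

No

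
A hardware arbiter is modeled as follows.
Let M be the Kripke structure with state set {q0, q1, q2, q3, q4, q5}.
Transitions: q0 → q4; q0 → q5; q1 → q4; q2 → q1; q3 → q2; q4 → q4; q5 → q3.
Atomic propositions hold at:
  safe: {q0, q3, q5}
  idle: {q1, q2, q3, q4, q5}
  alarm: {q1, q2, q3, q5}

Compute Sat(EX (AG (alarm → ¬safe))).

{q0, q1, q2, q3, q4}

Sat(¬safe) = {q1, q2, q4}
Sat(alarm → ¬safe) = {q0, q1, q2, q4}
AG (alarm → ¬safe): greatest fixpoint, start Z0 = {q0, q1, q2, q4}, keep only states in Sat with every successor in Z. Z1 = {q1, q2, q4}; fixed.
Sat(AG (alarm → ¬safe)) = {q1, q2, q4}
Sat(EX (AG (alarm → ¬safe))) = {s : some successor in {q1, q2, q4}} = {q0, q1, q2, q3, q4}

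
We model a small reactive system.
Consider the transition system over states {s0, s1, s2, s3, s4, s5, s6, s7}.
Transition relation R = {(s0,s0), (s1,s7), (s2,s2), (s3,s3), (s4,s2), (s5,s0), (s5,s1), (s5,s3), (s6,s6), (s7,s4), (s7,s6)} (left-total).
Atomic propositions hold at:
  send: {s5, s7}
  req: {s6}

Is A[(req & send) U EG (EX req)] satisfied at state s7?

Yes

Sat(req & send) = ∅
Sat(EX req) = {s : some successor in {s6}} = {s6, s7}
EG (EX req): greatest fixpoint, start Z0 = {s6, s7}, keep only states in Sat with some successor in Z. Already a fixed point.
Sat(EG (EX req)) = {s6, s7}
A[(req & send) U EG (EX req)]: least fixpoint, start Z0 = Sat(EG (EX req)) = {s6, s7}, add states in Sat(req & send) with every successor in Z. Already a fixed point.
Sat(A[(req & send) U EG (EX req)]) = {s6, s7}
s7 ∈ Sat(A[(req & send) U EG (EX req)]) = {s6, s7}, so the formula holds at s7.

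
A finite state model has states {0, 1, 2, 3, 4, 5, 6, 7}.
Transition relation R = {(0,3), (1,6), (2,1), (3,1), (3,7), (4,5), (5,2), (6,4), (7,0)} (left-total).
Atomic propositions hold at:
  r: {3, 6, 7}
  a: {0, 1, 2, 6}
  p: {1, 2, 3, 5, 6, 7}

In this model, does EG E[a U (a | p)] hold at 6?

Sat(a | p) = {0, 1, 2, 3, 5, 6, 7}
E[a U (a | p)]: least fixpoint, start Z0 = Sat((a | p)) = {0, 1, 2, 3, 5, 6, 7}, add states in Sat(a) with some successor in Z. Already a fixed point.
Sat(E[a U (a | p)]) = {0, 1, 2, 3, 5, 6, 7}
EG E[a U (a | p)]: greatest fixpoint, start Z0 = {0, 1, 2, 3, 5, 6, 7}, keep only states in Sat with some successor in Z. Z1 = {0, 1, 2, 3, 5, 7}; Z2 = {0, 2, 3, 5, 7}; Z3 = {0, 3, 5, 7}; Z4 = {0, 3, 7}; fixed.
Sat(EG E[a U (a | p)]) = {0, 3, 7}
6 ∉ Sat(EG E[a U (a | p)]) = {0, 3, 7}, so the formula does not hold at 6.

No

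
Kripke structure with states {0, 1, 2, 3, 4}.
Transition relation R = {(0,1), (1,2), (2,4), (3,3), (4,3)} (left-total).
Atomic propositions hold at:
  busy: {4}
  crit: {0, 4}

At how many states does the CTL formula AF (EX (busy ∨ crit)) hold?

Sat(busy ∨ crit) = {0, 4}
Sat(EX (busy ∨ crit)) = {s : some successor in {0, 4}} = {2}
AF (EX (busy ∨ crit)): least fixpoint, start Z0 = {2}, add states with every successor in Z. Z1 = {1, 2}; Z2 = {0, 1, 2}; fixed.
Sat(AF (EX (busy ∨ crit))) = {0, 1, 2}
|Sat(AF (EX (busy ∨ crit)))| = |{0, 1, 2}| = 3.

3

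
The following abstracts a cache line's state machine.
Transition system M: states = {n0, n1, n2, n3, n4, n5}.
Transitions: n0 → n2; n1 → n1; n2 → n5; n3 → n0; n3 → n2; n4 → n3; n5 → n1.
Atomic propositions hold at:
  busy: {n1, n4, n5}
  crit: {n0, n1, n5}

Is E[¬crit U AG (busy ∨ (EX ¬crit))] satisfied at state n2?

Yes

Sat(¬crit) = {n2, n3, n4}
Sat(EX ¬crit) = {s : some successor in {n2, n3, n4}} = {n0, n3, n4}
Sat(busy ∨ (EX ¬crit)) = {n0, n1, n3, n4, n5}
AG (busy ∨ (EX ¬crit)): greatest fixpoint, start Z0 = {n0, n1, n3, n4, n5}, keep only states in Sat with every successor in Z. Z1 = {n1, n4, n5}; Z2 = {n1, n5}; fixed.
Sat(AG (busy ∨ (EX ¬crit))) = {n1, n5}
E[¬crit U AG (busy ∨ (EX ¬crit))]: least fixpoint, start Z0 = Sat(AG (busy ∨ (EX ¬crit))) = {n1, n5}, add states in Sat(¬crit) with some successor in Z. Z1 = {n1, n2, n5}; Z2 = {n1, n2, n3, n5}; Z3 = {n1, n2, n3, n4, n5}; fixed.
Sat(E[¬crit U AG (busy ∨ (EX ¬crit))]) = {n1, n2, n3, n4, n5}
n2 ∈ Sat(E[¬crit U AG (busy ∨ (EX ¬crit))]) = {n1, n2, n3, n4, n5}, so the formula holds at n2.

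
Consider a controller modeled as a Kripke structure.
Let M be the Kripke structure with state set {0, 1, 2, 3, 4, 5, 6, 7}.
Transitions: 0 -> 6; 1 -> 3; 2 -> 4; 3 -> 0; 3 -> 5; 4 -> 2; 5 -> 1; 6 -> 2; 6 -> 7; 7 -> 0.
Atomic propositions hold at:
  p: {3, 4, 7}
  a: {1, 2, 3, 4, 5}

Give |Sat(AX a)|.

4

Sat(AX a) = {s : every successor in {1, 2, 3, 4, 5}} = {1, 2, 4, 5}
|Sat(AX a)| = |{1, 2, 4, 5}| = 4.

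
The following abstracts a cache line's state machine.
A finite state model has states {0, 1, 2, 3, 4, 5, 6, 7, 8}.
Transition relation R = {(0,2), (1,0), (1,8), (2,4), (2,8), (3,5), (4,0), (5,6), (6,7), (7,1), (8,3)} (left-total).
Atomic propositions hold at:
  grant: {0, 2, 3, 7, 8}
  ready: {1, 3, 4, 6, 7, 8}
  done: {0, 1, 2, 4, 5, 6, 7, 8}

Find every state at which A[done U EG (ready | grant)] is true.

{0, 1, 2, 4, 5, 6, 7}

Sat(ready | grant) = {0, 1, 2, 3, 4, 6, 7, 8}
EG (ready | grant): greatest fixpoint, start Z0 = {0, 1, 2, 3, 4, 6, 7, 8}, keep only states in Sat with some successor in Z. Z1 = {0, 1, 2, 4, 6, 7, 8}; Z2 = {0, 1, 2, 4, 6, 7}; fixed.
Sat(EG (ready | grant)) = {0, 1, 2, 4, 6, 7}
A[done U EG (ready | grant)]: least fixpoint, start Z0 = Sat(EG (ready | grant)) = {0, 1, 2, 4, 6, 7}, add states in Sat(done) with every successor in Z. Z1 = {0, 1, 2, 4, 5, 6, 7}; fixed.
Sat(A[done U EG (ready | grant)]) = {0, 1, 2, 4, 5, 6, 7}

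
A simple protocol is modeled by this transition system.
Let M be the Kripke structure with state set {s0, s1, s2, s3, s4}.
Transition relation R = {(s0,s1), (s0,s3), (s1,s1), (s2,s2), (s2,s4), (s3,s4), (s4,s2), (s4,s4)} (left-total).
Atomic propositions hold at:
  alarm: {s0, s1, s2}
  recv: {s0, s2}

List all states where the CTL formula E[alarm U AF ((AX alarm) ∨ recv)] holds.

Sat(AX alarm) = {s : every successor in {s0, s1, s2}} = {s1}
Sat((AX alarm) ∨ recv) = {s0, s1, s2}
AF ((AX alarm) ∨ recv): least fixpoint, start Z0 = {s0, s1, s2}, add states with every successor in Z. Already a fixed point.
Sat(AF ((AX alarm) ∨ recv)) = {s0, s1, s2}
E[alarm U AF ((AX alarm) ∨ recv)]: least fixpoint, start Z0 = Sat(AF ((AX alarm) ∨ recv)) = {s0, s1, s2}, add states in Sat(alarm) with some successor in Z. Already a fixed point.
Sat(E[alarm U AF ((AX alarm) ∨ recv)]) = {s0, s1, s2}

{s0, s1, s2}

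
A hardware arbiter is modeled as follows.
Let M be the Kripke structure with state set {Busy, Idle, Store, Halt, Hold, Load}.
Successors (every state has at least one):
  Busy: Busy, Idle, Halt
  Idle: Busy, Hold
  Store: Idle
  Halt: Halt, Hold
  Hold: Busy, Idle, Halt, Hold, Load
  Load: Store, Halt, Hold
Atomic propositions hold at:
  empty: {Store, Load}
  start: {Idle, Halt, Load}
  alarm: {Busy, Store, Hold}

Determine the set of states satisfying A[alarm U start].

{Idle, Store, Halt, Load}

A[alarm U start]: least fixpoint, start Z0 = Sat(start) = {Idle, Halt, Load}, add states in Sat(alarm) with every successor in Z. Z1 = {Idle, Store, Halt, Load}; fixed.
Sat(A[alarm U start]) = {Idle, Store, Halt, Load}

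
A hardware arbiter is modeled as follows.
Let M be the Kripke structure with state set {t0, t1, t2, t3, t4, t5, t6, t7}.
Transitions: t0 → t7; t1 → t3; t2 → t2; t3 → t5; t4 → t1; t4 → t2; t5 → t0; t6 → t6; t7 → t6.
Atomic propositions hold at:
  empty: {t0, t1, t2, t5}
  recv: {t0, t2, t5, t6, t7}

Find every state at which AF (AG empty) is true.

AG empty: greatest fixpoint, start Z0 = {t0, t1, t2, t5}, keep only states in Sat with every successor in Z. Z1 = {t2, t5}; Z2 = {t2}; fixed.
Sat(AG empty) = {t2}
AF (AG empty): least fixpoint, start Z0 = {t2}, add states with every successor in Z. Already a fixed point.
Sat(AF (AG empty)) = {t2}

{t2}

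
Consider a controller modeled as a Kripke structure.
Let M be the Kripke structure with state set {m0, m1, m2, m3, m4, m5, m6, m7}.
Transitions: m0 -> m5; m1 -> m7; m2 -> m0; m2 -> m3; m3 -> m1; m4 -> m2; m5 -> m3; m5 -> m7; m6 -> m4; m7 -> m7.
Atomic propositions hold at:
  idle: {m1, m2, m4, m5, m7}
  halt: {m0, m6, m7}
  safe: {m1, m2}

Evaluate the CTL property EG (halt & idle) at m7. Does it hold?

Yes

Sat(halt & idle) = {m7}
EG (halt & idle): greatest fixpoint, start Z0 = {m7}, keep only states in Sat with some successor in Z. Already a fixed point.
Sat(EG (halt & idle)) = {m7}
m7 ∈ Sat(EG (halt & idle)) = {m7}, so the formula holds at m7.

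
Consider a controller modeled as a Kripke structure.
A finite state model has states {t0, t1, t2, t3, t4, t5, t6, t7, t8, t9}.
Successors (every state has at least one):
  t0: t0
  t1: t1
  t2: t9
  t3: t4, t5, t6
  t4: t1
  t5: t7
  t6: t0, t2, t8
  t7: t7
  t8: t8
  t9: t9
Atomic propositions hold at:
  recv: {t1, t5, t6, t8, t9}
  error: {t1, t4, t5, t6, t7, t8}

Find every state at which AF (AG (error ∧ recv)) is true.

Sat(error ∧ recv) = {t1, t5, t6, t8}
AG (error ∧ recv): greatest fixpoint, start Z0 = {t1, t5, t6, t8}, keep only states in Sat with every successor in Z. Z1 = {t1, t8}; fixed.
Sat(AG (error ∧ recv)) = {t1, t8}
AF (AG (error ∧ recv)): least fixpoint, start Z0 = {t1, t8}, add states with every successor in Z. Z1 = {t1, t4, t8}; fixed.
Sat(AF (AG (error ∧ recv))) = {t1, t4, t8}

{t1, t4, t8}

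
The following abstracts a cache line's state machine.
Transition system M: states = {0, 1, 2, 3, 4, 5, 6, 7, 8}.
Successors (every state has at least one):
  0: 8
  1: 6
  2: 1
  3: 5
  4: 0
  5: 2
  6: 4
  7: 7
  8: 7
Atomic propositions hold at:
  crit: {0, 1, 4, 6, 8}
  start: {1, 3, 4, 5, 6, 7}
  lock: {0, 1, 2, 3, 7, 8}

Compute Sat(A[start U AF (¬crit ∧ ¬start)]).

Sat(¬crit) = {2, 3, 5, 7}
Sat(¬start) = {0, 2, 8}
Sat(¬crit ∧ ¬start) = {2}
AF (¬crit ∧ ¬start): least fixpoint, start Z0 = {2}, add states with every successor in Z. Z1 = {2, 5}; Z2 = {2, 3, 5}; fixed.
Sat(AF (¬crit ∧ ¬start)) = {2, 3, 5}
A[start U AF (¬crit ∧ ¬start)]: least fixpoint, start Z0 = Sat(AF (¬crit ∧ ¬start)) = {2, 3, 5}, add states in Sat(start) with every successor in Z. Already a fixed point.
Sat(A[start U AF (¬crit ∧ ¬start)]) = {2, 3, 5}

{2, 3, 5}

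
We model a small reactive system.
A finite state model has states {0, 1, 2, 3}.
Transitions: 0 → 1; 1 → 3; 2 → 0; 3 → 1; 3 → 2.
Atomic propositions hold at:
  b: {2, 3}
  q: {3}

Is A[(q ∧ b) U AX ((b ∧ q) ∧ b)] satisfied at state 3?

No

Sat(q ∧ b) = {3}
Sat(b ∧ q) = {3}
Sat((b ∧ q) ∧ b) = {3}
Sat(AX ((b ∧ q) ∧ b)) = {s : every successor in {3}} = {1}
A[(q ∧ b) U AX ((b ∧ q) ∧ b)]: least fixpoint, start Z0 = Sat(AX ((b ∧ q) ∧ b)) = {1}, add states in Sat(q ∧ b) with every successor in Z. Already a fixed point.
Sat(A[(q ∧ b) U AX ((b ∧ q) ∧ b)]) = {1}
3 ∉ Sat(A[(q ∧ b) U AX ((b ∧ q) ∧ b)]) = {1}, so the formula does not hold at 3.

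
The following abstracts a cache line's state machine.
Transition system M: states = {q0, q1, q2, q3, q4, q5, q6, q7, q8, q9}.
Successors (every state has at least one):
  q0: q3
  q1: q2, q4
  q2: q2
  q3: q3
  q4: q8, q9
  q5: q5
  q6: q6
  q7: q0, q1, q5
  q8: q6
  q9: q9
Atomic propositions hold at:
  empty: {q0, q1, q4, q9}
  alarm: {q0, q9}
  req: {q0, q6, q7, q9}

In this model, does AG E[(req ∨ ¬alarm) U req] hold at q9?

Yes

Sat(¬alarm) = {q1, q2, q3, q4, q5, q6, q7, q8}
Sat(req ∨ ¬alarm) = {q0, q1, q2, q3, q4, q5, q6, q7, q8, q9}
E[(req ∨ ¬alarm) U req]: least fixpoint, start Z0 = Sat(req) = {q0, q6, q7, q9}, add states in Sat(req ∨ ¬alarm) with some successor in Z. Z1 = {q0, q4, q6, q7, q8, q9}; Z2 = {q0, q1, q4, q6, q7, q8, q9}; fixed.
Sat(E[(req ∨ ¬alarm) U req]) = {q0, q1, q4, q6, q7, q8, q9}
AG E[(req ∨ ¬alarm) U req]: greatest fixpoint, start Z0 = {q0, q1, q4, q6, q7, q8, q9}, keep only states in Sat with every successor in Z. Z1 = {q4, q6, q8, q9}; fixed.
Sat(AG E[(req ∨ ¬alarm) U req]) = {q4, q6, q8, q9}
q9 ∈ Sat(AG E[(req ∨ ¬alarm) U req]) = {q4, q6, q8, q9}, so the formula holds at q9.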